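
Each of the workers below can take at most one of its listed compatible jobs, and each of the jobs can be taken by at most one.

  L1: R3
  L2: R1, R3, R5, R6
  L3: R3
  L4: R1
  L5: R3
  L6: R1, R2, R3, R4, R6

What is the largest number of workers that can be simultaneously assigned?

4

Unit-capacity flow: source→left, listed edges, right→sink; max matching = max flow.
Augmenting path L1→R3 (+1); matched 1.
Augmenting path L2→R1 (+1); matched 2.
Augmenting path L6→R2 (+1); matched 3.
Augmenting path L4→R1→L2→R5 (+1); matched 4.
No augmenting path remains; maximum matching = 4.
König certificate: {L2, L4, L6, R3} is a vertex cover of size 4 (every listed pair touches it), so no matching can be larger.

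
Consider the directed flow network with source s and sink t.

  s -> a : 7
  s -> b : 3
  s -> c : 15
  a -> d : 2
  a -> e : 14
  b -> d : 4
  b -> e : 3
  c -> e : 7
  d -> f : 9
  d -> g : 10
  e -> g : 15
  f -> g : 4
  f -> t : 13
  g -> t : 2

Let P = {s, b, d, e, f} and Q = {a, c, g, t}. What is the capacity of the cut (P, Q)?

Edges leaving {s, b, d, e, f}: s→a (7), s→c (15), d→g (10), e→g (15), f→g (4), f→t (13).
Cut capacity = 7 + 15 + 10 + 15 + 4 + 13 = 64.

64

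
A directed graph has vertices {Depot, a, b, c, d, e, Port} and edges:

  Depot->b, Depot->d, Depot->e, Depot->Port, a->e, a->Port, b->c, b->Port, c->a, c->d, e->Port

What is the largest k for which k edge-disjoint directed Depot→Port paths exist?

3

Assign every edge capacity 1; by Menger, the answer equals the max flow.
Path Depot→Port (+1); total 1.
Path Depot→b→Port (+1); total 2.
Path Depot→e→Port (+1); total 3.
No residual Depot→Port path; max flow = 3.
Certifying cut of size 3: {Depot→Port, Depot→b, Depot→e}.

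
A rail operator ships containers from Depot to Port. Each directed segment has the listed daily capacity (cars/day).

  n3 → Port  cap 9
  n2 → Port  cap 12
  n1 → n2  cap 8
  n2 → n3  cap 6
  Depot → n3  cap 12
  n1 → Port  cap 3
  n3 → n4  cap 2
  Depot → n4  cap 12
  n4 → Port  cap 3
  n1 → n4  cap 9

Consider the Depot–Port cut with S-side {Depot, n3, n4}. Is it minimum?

Yes — it is a minimum cut (capacity 12).

Given cut capacity: 9 + 3 = 12.
Augment Depot→n3→Port: bottleneck 9, flow now 9.
Augment Depot→n4→Port: bottleneck 3, flow now 12.
No augmenting path remains; maximum flow = 12.
Cut capacity 12 equals the max flow, so it is a minimum cut.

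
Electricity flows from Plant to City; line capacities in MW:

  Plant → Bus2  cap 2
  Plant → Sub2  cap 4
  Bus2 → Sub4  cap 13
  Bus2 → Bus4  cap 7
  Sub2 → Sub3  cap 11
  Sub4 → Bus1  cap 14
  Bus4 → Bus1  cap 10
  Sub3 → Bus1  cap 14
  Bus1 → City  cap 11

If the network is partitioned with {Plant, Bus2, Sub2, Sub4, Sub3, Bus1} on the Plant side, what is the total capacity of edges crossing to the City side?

18

Edges leaving {Plant, Bus2, Sub2, Sub4, Sub3, Bus1}: Bus2→Bus4 (7), Bus1→City (11).
Cut capacity = 7 + 11 = 18.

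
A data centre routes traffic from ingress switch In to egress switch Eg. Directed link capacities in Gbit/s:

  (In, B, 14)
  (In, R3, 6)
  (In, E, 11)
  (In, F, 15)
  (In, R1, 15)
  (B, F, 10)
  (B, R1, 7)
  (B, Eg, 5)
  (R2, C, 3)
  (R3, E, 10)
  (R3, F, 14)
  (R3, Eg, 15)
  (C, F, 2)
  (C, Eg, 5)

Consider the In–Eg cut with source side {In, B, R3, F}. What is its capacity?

Edges leaving {In, B, R3, F}: In→E (11), In→R1 (15), B→R1 (7), B→Eg (5), R3→E (10), R3→Eg (15).
Cut capacity = 11 + 15 + 7 + 5 + 10 + 15 = 63.

63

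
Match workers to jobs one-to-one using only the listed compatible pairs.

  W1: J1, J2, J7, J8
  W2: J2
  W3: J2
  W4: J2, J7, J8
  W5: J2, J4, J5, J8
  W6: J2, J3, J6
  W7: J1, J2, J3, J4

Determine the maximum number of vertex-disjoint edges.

6

Unit-capacity flow: source→left, listed edges, right→sink; max matching = max flow.
Augmenting path W1→J1 (+1); matched 1.
Augmenting path W2→J2 (+1); matched 2.
Augmenting path W4→J7 (+1); matched 3.
Augmenting path W5→J4 (+1); matched 4.
Augmenting path W6→J3 (+1); matched 5.
Augmenting path W7→J1→W1→J8 (+1); matched 6.
No augmenting path remains; maximum matching = 6.
König certificate: {W1, W4, W5, W6, W7, J2} is a vertex cover of size 6 (every listed pair touches it), so no matching can be larger.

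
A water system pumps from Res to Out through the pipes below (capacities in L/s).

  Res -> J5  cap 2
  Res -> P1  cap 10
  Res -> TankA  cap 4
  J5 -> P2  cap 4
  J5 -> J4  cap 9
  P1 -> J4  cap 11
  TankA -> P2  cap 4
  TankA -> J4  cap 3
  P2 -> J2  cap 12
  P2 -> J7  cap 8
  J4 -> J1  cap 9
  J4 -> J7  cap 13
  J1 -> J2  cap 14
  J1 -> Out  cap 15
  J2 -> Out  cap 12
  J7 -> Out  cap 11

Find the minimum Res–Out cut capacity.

16

Augment Res→J5→P2→J2→Out: bottleneck 2, flow now 2.
Augment Res→P1→J4→J1→Out: bottleneck 9, flow now 11.
Augment Res→P1→J4→J7→Out: bottleneck 1, flow now 12.
Augment Res→TankA→P2→J2→Out: bottleneck 4, flow now 16.
No augmenting path remains; maximum flow = 16.
By max-flow min-cut, the minimum cut capacity equals the max flow.
In the residual graph, reachable from Res: {Res}.
Min-cut edges: Res→J5 (2), Res→P1 (10), Res→TankA (4); capacity 2 + 10 + 4 = 16.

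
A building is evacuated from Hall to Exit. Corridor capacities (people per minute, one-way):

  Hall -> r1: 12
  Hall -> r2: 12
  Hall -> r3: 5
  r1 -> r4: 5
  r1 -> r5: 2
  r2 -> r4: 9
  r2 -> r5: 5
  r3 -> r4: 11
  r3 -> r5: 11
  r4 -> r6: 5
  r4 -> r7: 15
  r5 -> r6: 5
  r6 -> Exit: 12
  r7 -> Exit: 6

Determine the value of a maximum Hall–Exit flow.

Augment Hall→r1→r4→r6→Exit: bottleneck 5, flow now 5.
Augment Hall→r1→r5→r6→Exit: bottleneck 2, flow now 7.
Augment Hall→r2→r4→r7→Exit: bottleneck 6, flow now 13.
Augment Hall→r2→r5→r6→Exit: bottleneck 3, flow now 16.
No augmenting path remains; maximum flow = 16.
In the residual graph, reachable from Hall: {Hall, r1, r2, r3, r4, r5, r7}.
Min-cut edges: r4→r6 (5), r5→r6 (5), r7→Exit (6); capacity 5 + 5 + 6 = 16.
This cut is saturated, so no flow can exceed 16.

16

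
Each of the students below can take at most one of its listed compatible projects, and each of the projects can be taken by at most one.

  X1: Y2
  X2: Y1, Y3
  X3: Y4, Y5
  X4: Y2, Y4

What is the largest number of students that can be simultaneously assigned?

4

Unit-capacity flow: source→left, listed edges, right→sink; max matching = max flow.
Augmenting path X1→Y2 (+1); matched 1.
Augmenting path X2→Y1 (+1); matched 2.
Augmenting path X3→Y4 (+1); matched 3.
Augmenting path X4→Y4→X3→Y5 (+1); matched 4.
No augmenting path remains; maximum matching = 4.
König certificate: {X1, X2, X3, X4} is a vertex cover of size 4 (every listed pair touches it), so no matching can be larger.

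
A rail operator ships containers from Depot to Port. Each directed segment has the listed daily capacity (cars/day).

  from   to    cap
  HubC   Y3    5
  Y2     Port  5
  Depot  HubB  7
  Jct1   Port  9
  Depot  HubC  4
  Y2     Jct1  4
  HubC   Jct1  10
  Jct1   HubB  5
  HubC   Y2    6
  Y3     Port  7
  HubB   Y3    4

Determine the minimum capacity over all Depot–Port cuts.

Augment Depot→HubB→Y3→Port: bottleneck 4, flow now 4.
Augment Depot→HubC→Y3→Port: bottleneck 3, flow now 7.
Augment Depot→HubC→Jct1→Port: bottleneck 1, flow now 8.
No augmenting path remains; maximum flow = 8.
By max-flow min-cut, the minimum cut capacity equals the max flow.
In the residual graph, reachable from Depot: {Depot, HubB}.
Min-cut edges: Depot→HubC (4), HubB→Y3 (4); capacity 4 + 4 = 8.

8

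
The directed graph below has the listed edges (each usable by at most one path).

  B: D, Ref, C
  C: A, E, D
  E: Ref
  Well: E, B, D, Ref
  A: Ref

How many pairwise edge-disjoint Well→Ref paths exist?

3

Assign every edge capacity 1; by Menger, the answer equals the max flow.
Path Well→Ref (+1); total 1.
Path Well→B→Ref (+1); total 2.
Path Well→E→Ref (+1); total 3.
No residual Well→Ref path; max flow = 3.
Certifying cut of size 3: {Well→B, Well→E, Well→Ref}.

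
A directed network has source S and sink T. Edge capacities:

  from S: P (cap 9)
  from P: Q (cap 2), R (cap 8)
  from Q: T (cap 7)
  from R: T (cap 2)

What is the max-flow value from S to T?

4

Augment S→P→Q→T: bottleneck 2, flow now 2.
Augment S→P→R→T: bottleneck 2, flow now 4.
No augmenting path remains; maximum flow = 4.
In the residual graph, reachable from S: {S, P, R}.
Min-cut edges: P→Q (2), R→T (2); capacity 2 + 2 = 4.
This cut is saturated, so no flow can exceed 4.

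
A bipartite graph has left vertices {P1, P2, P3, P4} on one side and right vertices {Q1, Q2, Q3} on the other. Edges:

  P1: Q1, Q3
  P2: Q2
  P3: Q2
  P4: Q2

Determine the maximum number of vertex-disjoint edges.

Unit-capacity flow: source→left, listed edges, right→sink; max matching = max flow.
Augmenting path P1→Q1 (+1); matched 1.
Augmenting path P2→Q2 (+1); matched 2.
No augmenting path remains; maximum matching = 2.
König certificate: {P1, Q2} is a vertex cover of size 2 (every listed pair touches it), so no matching can be larger.

2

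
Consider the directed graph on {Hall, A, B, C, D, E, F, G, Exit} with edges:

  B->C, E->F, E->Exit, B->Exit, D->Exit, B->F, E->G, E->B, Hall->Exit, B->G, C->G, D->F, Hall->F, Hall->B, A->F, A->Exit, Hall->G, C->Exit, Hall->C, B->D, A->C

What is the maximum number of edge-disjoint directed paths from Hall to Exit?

3

Assign every edge capacity 1; by Menger, the answer equals the max flow.
Path Hall→Exit (+1); total 1.
Path Hall→B→Exit (+1); total 2.
Path Hall→C→Exit (+1); total 3.
No residual Hall→Exit path; max flow = 3.
Certifying cut of size 3: {Hall→B, Hall→C, Hall→Exit}.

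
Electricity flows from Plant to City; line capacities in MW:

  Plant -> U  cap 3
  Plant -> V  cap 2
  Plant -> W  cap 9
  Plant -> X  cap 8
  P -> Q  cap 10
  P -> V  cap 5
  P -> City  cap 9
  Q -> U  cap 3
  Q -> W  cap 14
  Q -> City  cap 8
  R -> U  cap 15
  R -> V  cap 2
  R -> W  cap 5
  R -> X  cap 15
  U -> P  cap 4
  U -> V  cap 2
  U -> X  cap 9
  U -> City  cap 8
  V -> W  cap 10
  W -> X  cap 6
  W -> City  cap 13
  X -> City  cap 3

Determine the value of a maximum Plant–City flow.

Augment Plant→U→City: bottleneck 3, flow now 3.
Augment Plant→W→City: bottleneck 9, flow now 12.
Augment Plant→X→City: bottleneck 3, flow now 15.
Augment Plant→V→W→City: bottleneck 2, flow now 17.
No augmenting path remains; maximum flow = 17.
In the residual graph, reachable from Plant: {Plant, X}.
Min-cut edges: Plant→U (3), Plant→V (2), Plant→W (9), X→City (3); capacity 3 + 2 + 9 + 3 = 17.
This cut is saturated, so no flow can exceed 17.

17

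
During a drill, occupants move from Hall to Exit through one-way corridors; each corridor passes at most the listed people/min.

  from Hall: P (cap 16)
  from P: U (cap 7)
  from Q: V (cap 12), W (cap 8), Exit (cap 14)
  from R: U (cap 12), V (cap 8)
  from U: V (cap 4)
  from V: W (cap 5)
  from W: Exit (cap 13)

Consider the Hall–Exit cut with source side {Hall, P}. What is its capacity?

Edges leaving {Hall, P}: P→U (7).
Cut capacity = 7 = 7.

7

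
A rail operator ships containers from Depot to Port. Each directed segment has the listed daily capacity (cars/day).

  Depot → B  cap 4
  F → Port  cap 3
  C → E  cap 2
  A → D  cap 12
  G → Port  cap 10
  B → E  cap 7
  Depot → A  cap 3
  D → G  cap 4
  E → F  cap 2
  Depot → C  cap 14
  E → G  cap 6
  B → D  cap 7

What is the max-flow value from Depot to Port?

Augment Depot→A→D→G→Port: bottleneck 3, flow now 3.
Augment Depot→B→D→G→Port: bottleneck 1, flow now 4.
Augment Depot→B→E→F→Port: bottleneck 2, flow now 6.
Augment Depot→B→E→G→Port: bottleneck 1, flow now 7.
Augment Depot→C→E→G→Port: bottleneck 2, flow now 9.
No augmenting path remains; maximum flow = 9.
In the residual graph, reachable from Depot: {Depot, C}.
Min-cut edges: Depot→A (3), Depot→B (4), C→E (2); capacity 3 + 4 + 2 = 9.
This cut is saturated, so no flow can exceed 9.

9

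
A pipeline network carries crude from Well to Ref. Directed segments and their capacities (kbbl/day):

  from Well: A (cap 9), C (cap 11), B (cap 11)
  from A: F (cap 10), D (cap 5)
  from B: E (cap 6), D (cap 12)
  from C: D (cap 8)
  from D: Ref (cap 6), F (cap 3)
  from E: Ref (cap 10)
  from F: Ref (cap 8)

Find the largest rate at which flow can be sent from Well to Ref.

20

Augment Well→A→D→Ref: bottleneck 5, flow now 5.
Augment Well→A→F→Ref: bottleneck 4, flow now 9.
Augment Well→B→D→Ref: bottleneck 1, flow now 10.
Augment Well→B→E→Ref: bottleneck 6, flow now 16.
Augment Well→B→D→F→Ref: bottleneck 3, flow now 19.
Augment Well→B→D→A→F→Ref: bottleneck 1, flow now 20. (uses reverse residual edge)
No augmenting path remains; maximum flow = 20.
In the residual graph, reachable from Well: {Well, A, B, C, D, F}.
Min-cut edges: B→E (6), D→Ref (6), F→Ref (8); capacity 6 + 6 + 8 = 20.
This cut is saturated, so no flow can exceed 20.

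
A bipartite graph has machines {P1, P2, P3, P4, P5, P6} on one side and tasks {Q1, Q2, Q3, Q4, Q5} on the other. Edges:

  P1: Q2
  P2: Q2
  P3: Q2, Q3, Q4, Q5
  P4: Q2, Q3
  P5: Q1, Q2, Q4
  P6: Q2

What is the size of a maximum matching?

Unit-capacity flow: source→left, listed edges, right→sink; max matching = max flow.
Augmenting path P1→Q2 (+1); matched 1.
Augmenting path P3→Q3 (+1); matched 2.
Augmenting path P5→Q1 (+1); matched 3.
Augmenting path P4→Q3→P3→Q4 (+1); matched 4.
No augmenting path remains; maximum matching = 4.
König certificate: {P3, P4, P5, Q2} is a vertex cover of size 4 (every listed pair touches it), so no matching can be larger.

4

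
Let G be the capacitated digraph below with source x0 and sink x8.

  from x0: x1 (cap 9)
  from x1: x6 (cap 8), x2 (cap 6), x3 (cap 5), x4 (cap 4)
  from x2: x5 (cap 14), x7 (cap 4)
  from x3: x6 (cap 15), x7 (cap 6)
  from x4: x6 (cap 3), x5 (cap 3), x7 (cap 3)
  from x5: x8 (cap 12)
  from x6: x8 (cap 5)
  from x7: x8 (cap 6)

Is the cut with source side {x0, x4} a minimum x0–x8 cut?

Given cut capacity: 9 + 3 + 3 + 3 = 18.
Augment x0→x1→x6→x8: bottleneck 5, flow now 5.
Augment x0→x1→x2→x5→x8: bottleneck 4, flow now 9.
No augmenting path remains; maximum flow = 9.
In the residual graph, reachable from x0: {x0}.
Min-cut edges: x0→x1 (9); capacity 9 = 9.
Cut capacity 18 exceeds the max flow 9, so it is not minimum.

No — its capacity is 18, but the minimum cut has capacity 9.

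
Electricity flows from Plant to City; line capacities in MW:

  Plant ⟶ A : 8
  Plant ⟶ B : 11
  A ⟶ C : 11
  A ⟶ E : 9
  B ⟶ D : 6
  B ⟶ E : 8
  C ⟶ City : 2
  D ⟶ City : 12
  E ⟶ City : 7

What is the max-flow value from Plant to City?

Augment Plant→A→C→City: bottleneck 2, flow now 2.
Augment Plant→A→E→City: bottleneck 6, flow now 8.
Augment Plant→B→D→City: bottleneck 6, flow now 14.
Augment Plant→B→E→City: bottleneck 1, flow now 15.
No augmenting path remains; maximum flow = 15.
In the residual graph, reachable from Plant: {Plant, A, B, C, E}.
Min-cut edges: B→D (6), C→City (2), E→City (7); capacity 6 + 2 + 7 = 15.
This cut is saturated, so no flow can exceed 15.

15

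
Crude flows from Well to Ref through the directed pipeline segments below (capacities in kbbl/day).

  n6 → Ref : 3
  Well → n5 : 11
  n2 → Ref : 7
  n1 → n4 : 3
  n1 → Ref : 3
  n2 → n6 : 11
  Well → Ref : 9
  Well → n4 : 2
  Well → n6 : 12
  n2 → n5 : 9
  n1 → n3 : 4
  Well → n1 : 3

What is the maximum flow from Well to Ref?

Augment Well→Ref: bottleneck 9, flow now 9.
Augment Well→n1→Ref: bottleneck 3, flow now 12.
Augment Well→n6→Ref: bottleneck 3, flow now 15.
No augmenting path remains; maximum flow = 15.
In the residual graph, reachable from Well: {Well, n4, n5, n6}.
Min-cut edges: Well→n1 (3), Well→Ref (9), n6→Ref (3); capacity 3 + 9 + 3 = 15.
This cut is saturated, so no flow can exceed 15.

15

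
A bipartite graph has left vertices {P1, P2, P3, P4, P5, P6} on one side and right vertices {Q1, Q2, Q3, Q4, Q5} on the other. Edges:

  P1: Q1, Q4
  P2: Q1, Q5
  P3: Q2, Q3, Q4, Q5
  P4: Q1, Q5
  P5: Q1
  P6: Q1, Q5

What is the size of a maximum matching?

Unit-capacity flow: source→left, listed edges, right→sink; max matching = max flow.
Augmenting path P1→Q1 (+1); matched 1.
Augmenting path P2→Q5 (+1); matched 2.
Augmenting path P3→Q2 (+1); matched 3.
Augmenting path P4→Q1→P1→Q4 (+1); matched 4.
No augmenting path remains; maximum matching = 4.
König certificate: {P1, P3, Q1, Q5} is a vertex cover of size 4 (every listed pair touches it), so no matching can be larger.

4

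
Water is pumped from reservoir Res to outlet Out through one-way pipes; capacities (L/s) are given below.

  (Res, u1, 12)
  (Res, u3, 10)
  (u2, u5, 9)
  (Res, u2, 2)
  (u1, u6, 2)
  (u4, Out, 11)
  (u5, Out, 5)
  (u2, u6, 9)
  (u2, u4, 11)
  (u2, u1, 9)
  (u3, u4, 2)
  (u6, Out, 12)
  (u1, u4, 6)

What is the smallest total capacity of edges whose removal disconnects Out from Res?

12

Augment Res→u1→u4→Out: bottleneck 6, flow now 6.
Augment Res→u1→u6→Out: bottleneck 2, flow now 8.
Augment Res→u2→u4→Out: bottleneck 2, flow now 10.
Augment Res→u3→u4→Out: bottleneck 2, flow now 12.
No augmenting path remains; maximum flow = 12.
By max-flow min-cut, the minimum cut capacity equals the max flow.
In the residual graph, reachable from Res: {Res, u1, u3}.
Min-cut edges: Res→u2 (2), u1→u4 (6), u1→u6 (2), u3→u4 (2); capacity 2 + 6 + 2 + 2 = 12.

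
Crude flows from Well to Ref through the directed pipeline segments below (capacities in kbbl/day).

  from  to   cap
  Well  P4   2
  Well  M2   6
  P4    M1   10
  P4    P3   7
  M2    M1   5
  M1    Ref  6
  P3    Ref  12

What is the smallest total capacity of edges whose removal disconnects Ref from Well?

7

Augment Well→P4→M1→Ref: bottleneck 2, flow now 2.
Augment Well→M2→M1→Ref: bottleneck 4, flow now 6.
Augment Well→M2→M1→P4→P3→Ref: bottleneck 1, flow now 7. (uses reverse residual edge)
No augmenting path remains; maximum flow = 7.
By max-flow min-cut, the minimum cut capacity equals the max flow.
In the residual graph, reachable from Well: {Well, M2}.
Min-cut edges: Well→P4 (2), M2→M1 (5); capacity 2 + 5 = 7.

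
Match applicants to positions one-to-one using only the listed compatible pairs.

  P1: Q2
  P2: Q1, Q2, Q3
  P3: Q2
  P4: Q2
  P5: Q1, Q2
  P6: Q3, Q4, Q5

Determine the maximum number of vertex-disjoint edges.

4

Unit-capacity flow: source→left, listed edges, right→sink; max matching = max flow.
Augmenting path P1→Q2 (+1); matched 1.
Augmenting path P2→Q1 (+1); matched 2.
Augmenting path P6→Q3 (+1); matched 3.
Augmenting path P5→Q1→P2→Q3→P6→Q4 (+1); matched 4.
No augmenting path remains; maximum matching = 4.
König certificate: {P2, P5, P6, Q2} is a vertex cover of size 4 (every listed pair touches it), so no matching can be larger.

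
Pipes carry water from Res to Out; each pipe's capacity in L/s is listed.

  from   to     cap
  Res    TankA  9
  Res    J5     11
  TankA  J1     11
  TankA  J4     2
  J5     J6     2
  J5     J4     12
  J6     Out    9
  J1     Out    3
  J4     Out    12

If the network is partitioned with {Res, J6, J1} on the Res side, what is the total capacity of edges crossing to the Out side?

Edges leaving {Res, J6, J1}: Res→TankA (9), Res→J5 (11), J6→Out (9), J1→Out (3).
Cut capacity = 9 + 11 + 9 + 3 = 32.

32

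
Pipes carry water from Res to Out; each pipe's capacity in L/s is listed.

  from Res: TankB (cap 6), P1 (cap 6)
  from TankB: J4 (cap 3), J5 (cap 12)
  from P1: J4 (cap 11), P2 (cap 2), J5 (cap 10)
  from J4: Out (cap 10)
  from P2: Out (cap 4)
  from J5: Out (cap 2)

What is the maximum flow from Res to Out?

Augment Res→TankB→J4→Out: bottleneck 3, flow now 3.
Augment Res→TankB→J5→Out: bottleneck 2, flow now 5.
Augment Res→P1→J4→Out: bottleneck 6, flow now 11.
No augmenting path remains; maximum flow = 11.
In the residual graph, reachable from Res: {Res, TankB, J5}.
Min-cut edges: Res→P1 (6), TankB→J4 (3), J5→Out (2); capacity 6 + 3 + 2 = 11.
This cut is saturated, so no flow can exceed 11.

11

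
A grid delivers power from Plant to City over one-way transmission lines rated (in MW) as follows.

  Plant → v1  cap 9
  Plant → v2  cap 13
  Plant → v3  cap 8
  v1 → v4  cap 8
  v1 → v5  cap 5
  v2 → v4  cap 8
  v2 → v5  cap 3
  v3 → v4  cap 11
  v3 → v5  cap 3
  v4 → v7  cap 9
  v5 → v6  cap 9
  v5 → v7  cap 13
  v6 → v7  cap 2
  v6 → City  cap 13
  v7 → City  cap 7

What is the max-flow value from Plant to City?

Augment Plant→v1→v4→v7→City: bottleneck 7, flow now 7.
Augment Plant→v1→v5→v6→City: bottleneck 2, flow now 9.
Augment Plant→v2→v5→v6→City: bottleneck 3, flow now 12.
Augment Plant→v3→v5→v6→City: bottleneck 3, flow now 15.
Augment Plant→v2→v4→v1→v5→v6→City: bottleneck 1, flow now 16. (uses reverse residual edge)
No augmenting path remains; maximum flow = 16.
In the residual graph, reachable from Plant: {Plant, v1, v2, v3, v4, v5, v7}.
Min-cut edges: v5→v6 (9), v7→City (7); capacity 9 + 7 = 16.
This cut is saturated, so no flow can exceed 16.

16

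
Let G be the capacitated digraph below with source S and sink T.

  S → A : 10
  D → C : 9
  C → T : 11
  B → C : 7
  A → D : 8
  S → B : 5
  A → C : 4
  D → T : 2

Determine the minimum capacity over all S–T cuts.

Augment S→A→C→T: bottleneck 4, flow now 4.
Augment S→A→D→T: bottleneck 2, flow now 6.
Augment S→B→C→T: bottleneck 5, flow now 11.
Augment S→A→D→C→T: bottleneck 2, flow now 13.
No augmenting path remains; maximum flow = 13.
By max-flow min-cut, the minimum cut capacity equals the max flow.
In the residual graph, reachable from S: {S, A, B, C, D}.
Min-cut edges: C→T (11), D→T (2); capacity 11 + 2 = 13.

13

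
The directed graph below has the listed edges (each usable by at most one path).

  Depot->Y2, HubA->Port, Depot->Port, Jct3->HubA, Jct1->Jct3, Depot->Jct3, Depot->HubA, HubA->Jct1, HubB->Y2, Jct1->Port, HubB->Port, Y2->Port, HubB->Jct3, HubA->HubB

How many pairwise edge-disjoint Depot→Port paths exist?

4

Assign every edge capacity 1; by Menger, the answer equals the max flow.
Path Depot→Port (+1); total 1.
Path Depot→HubA→Port (+1); total 2.
Path Depot→Y2→Port (+1); total 3.
Path Depot→Jct3→HubA→HubB→Port (+1); total 4.
No residual Depot→Port path; max flow = 4.
Certifying cut of size 4: {Depot→HubA, Depot→Jct3, Depot→Port, Depot→Y2}.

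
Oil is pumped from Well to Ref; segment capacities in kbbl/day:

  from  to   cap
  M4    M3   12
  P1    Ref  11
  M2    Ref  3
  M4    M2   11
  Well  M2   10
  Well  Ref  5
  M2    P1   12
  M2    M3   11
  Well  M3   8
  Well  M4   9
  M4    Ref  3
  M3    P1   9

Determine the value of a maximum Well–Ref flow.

22

Augment Well→Ref: bottleneck 5, flow now 5.
Augment Well→M4→Ref: bottleneck 3, flow now 8.
Augment Well→M2→Ref: bottleneck 3, flow now 11.
Augment Well→M2→P1→Ref: bottleneck 7, flow now 18.
Augment Well→M3→P1→Ref: bottleneck 4, flow now 22.
No augmenting path remains; maximum flow = 22.
In the residual graph, reachable from Well: {Well, M4, M2, M3, P1}.
Min-cut edges: Well→Ref (5), M4→Ref (3), M2→Ref (3), P1→Ref (11); capacity 5 + 3 + 3 + 11 = 22.
This cut is saturated, so no flow can exceed 22.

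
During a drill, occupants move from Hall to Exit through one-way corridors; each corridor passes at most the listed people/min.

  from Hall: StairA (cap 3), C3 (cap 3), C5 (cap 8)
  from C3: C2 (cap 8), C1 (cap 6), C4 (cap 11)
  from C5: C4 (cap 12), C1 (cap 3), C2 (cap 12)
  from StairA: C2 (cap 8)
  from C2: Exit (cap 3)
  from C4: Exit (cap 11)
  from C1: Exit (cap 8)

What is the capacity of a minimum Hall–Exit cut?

Augment Hall→C3→C2→Exit: bottleneck 3, flow now 3.
Augment Hall→C5→C4→Exit: bottleneck 8, flow now 11.
Augment Hall→StairA→C2→C3→C4→Exit: bottleneck 3, flow now 14. (uses reverse residual edge)
No augmenting path remains; maximum flow = 14.
By max-flow min-cut, the minimum cut capacity equals the max flow.
In the residual graph, reachable from Hall: {Hall}.
Min-cut edges: Hall→C3 (3), Hall→C5 (8), Hall→StairA (3); capacity 3 + 8 + 3 = 14.

14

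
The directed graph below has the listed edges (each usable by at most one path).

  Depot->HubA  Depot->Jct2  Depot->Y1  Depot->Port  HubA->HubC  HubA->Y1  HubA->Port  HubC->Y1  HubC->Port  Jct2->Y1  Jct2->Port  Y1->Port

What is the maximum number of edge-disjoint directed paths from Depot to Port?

Assign every edge capacity 1; by Menger, the answer equals the max flow.
Path Depot→Port (+1); total 1.
Path Depot→HubA→Port (+1); total 2.
Path Depot→Jct2→Port (+1); total 3.
Path Depot→Y1→Port (+1); total 4.
No residual Depot→Port path; max flow = 4.
Certifying cut of size 4: {Depot→HubA, Depot→Jct2, Depot→Port, Depot→Y1}.

4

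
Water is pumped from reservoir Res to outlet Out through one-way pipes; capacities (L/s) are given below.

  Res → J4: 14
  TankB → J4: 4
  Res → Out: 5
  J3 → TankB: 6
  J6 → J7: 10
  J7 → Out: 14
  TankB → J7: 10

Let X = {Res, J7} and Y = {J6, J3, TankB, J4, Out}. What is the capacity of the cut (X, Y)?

33

Edges leaving {Res, J7}: Res→J4 (14), Res→Out (5), J7→Out (14).
Cut capacity = 14 + 5 + 14 = 33.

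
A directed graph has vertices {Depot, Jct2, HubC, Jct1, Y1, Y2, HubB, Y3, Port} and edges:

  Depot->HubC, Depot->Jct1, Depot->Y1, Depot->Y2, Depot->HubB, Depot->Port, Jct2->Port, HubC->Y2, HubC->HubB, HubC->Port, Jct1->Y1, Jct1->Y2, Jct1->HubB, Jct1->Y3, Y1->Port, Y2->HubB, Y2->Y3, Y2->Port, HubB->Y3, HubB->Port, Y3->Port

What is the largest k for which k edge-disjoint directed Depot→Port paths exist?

6

Assign every edge capacity 1; by Menger, the answer equals the max flow.
Path Depot→Port (+1); total 1.
Path Depot→HubC→Port (+1); total 2.
Path Depot→Y1→Port (+1); total 3.
Path Depot→Y2→Port (+1); total 4.
Path Depot→HubB→Port (+1); total 5.
Path Depot→Jct1→Y3→Port (+1); total 6.
No residual Depot→Port path; max flow = 6.
Certifying cut of size 6: {Depot→HubB, Depot→HubC, Depot→Jct1, Depot→Port, Depot→Y1, Depot→Y2}.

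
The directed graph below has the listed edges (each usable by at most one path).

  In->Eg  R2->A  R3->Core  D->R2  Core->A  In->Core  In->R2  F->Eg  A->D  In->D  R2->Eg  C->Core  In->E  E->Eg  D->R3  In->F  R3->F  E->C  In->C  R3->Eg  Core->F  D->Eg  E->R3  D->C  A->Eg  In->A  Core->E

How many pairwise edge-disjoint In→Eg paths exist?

7

Assign every edge capacity 1; by Menger, the answer equals the max flow.
Path In→Eg (+1); total 1.
Path In→A→Eg (+1); total 2.
Path In→D→Eg (+1); total 3.
Path In→E→Eg (+1); total 4.
Path In→R2→Eg (+1); total 5.
Path In→F→Eg (+1); total 6.
Path In→Core→E→R3→Eg (+1); total 7.
No residual In→Eg path; max flow = 7.
Certifying cut of size 7: {A→Eg, D→Eg, E→Eg, F→Eg, In→Eg, R2→Eg, R3→Eg}.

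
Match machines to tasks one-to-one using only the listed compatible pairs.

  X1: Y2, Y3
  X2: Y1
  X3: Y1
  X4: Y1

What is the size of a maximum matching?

Unit-capacity flow: source→left, listed edges, right→sink; max matching = max flow.
Augmenting path X1→Y2 (+1); matched 1.
Augmenting path X2→Y1 (+1); matched 2.
No augmenting path remains; maximum matching = 2.
König certificate: {X1, Y1} is a vertex cover of size 2 (every listed pair touches it), so no matching can be larger.

2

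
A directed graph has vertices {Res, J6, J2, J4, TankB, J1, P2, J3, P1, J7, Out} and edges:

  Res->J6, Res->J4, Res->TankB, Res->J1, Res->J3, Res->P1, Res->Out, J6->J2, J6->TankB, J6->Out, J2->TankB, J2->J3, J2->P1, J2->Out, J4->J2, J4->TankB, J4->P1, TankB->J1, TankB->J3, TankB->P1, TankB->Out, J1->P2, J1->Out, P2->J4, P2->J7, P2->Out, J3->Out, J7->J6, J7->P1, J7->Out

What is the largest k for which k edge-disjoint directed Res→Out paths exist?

6

Assign every edge capacity 1; by Menger, the answer equals the max flow.
Path Res→Out (+1); total 1.
Path Res→J6→Out (+1); total 2.
Path Res→TankB→Out (+1); total 3.
Path Res→J1→Out (+1); total 4.
Path Res→J3→Out (+1); total 5.
Path Res→J4→J2→Out (+1); total 6.
No residual Res→Out path; max flow = 6.
Certifying cut of size 6: {Res→J1, Res→J3, Res→J4, Res→J6, Res→Out, Res→TankB}.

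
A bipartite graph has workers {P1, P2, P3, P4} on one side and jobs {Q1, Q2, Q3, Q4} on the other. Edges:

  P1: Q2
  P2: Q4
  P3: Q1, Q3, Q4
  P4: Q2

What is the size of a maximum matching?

Unit-capacity flow: source→left, listed edges, right→sink; max matching = max flow.
Augmenting path P1→Q2 (+1); matched 1.
Augmenting path P2→Q4 (+1); matched 2.
Augmenting path P3→Q1 (+1); matched 3.
No augmenting path remains; maximum matching = 3.
König certificate: {P2, P3, Q2} is a vertex cover of size 3 (every listed pair touches it), so no matching can be larger.

3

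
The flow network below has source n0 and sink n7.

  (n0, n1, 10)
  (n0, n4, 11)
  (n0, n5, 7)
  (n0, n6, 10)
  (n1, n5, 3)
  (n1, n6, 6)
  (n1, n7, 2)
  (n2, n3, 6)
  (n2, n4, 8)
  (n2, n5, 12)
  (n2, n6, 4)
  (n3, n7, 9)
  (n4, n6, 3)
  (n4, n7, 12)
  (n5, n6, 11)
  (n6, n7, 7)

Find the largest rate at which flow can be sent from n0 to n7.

20

Augment n0→n1→n7: bottleneck 2, flow now 2.
Augment n0→n4→n7: bottleneck 11, flow now 13.
Augment n0→n6→n7: bottleneck 7, flow now 20.
No augmenting path remains; maximum flow = 20.
In the residual graph, reachable from n0: {n0, n1, n5, n6}.
Min-cut edges: n0→n4 (11), n1→n7 (2), n6→n7 (7); capacity 11 + 2 + 7 = 20.
This cut is saturated, so no flow can exceed 20.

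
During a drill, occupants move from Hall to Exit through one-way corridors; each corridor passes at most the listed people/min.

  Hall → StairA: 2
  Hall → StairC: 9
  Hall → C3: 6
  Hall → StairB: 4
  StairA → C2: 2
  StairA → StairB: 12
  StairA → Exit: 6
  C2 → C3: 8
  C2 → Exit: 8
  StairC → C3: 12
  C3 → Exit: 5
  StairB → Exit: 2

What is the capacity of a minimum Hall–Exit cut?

9

Augment Hall→StairA→Exit: bottleneck 2, flow now 2.
Augment Hall→C3→Exit: bottleneck 5, flow now 7.
Augment Hall→StairB→Exit: bottleneck 2, flow now 9.
No augmenting path remains; maximum flow = 9.
By max-flow min-cut, the minimum cut capacity equals the max flow.
In the residual graph, reachable from Hall: {Hall, StairC, C3, StairB}.
Min-cut edges: Hall→StairA (2), C3→Exit (5), StairB→Exit (2); capacity 2 + 5 + 2 = 9.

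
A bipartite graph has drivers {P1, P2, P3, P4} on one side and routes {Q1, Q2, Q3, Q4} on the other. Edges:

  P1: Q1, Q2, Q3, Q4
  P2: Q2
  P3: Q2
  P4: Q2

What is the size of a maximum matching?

2

Unit-capacity flow: source→left, listed edges, right→sink; max matching = max flow.
Augmenting path P1→Q1 (+1); matched 1.
Augmenting path P2→Q2 (+1); matched 2.
No augmenting path remains; maximum matching = 2.
König certificate: {P1, Q2} is a vertex cover of size 2 (every listed pair touches it), so no matching can be larger.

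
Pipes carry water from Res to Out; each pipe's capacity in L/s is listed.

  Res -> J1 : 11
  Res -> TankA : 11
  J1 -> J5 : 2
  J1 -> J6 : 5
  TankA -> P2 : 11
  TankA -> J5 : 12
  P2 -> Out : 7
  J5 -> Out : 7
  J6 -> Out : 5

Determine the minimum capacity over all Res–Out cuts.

Augment Res→J1→J5→Out: bottleneck 2, flow now 2.
Augment Res→J1→J6→Out: bottleneck 5, flow now 7.
Augment Res→TankA→P2→Out: bottleneck 7, flow now 14.
Augment Res→TankA→J5→Out: bottleneck 4, flow now 18.
No augmenting path remains; maximum flow = 18.
By max-flow min-cut, the minimum cut capacity equals the max flow.
In the residual graph, reachable from Res: {Res, J1}.
Min-cut edges: Res→TankA (11), J1→J5 (2), J1→J6 (5); capacity 11 + 2 + 5 = 18.

18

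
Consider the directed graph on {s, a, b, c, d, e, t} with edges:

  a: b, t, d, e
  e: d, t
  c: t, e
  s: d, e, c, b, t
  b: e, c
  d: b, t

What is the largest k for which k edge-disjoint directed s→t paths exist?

4

Assign every edge capacity 1; by Menger, the answer equals the max flow.
Path s→t (+1); total 1.
Path s→c→t (+1); total 2.
Path s→d→t (+1); total 3.
Path s→e→t (+1); total 4.
No residual s→t path; max flow = 4.
Certifying cut of size 4: {c→t, d→t, e→t, s→t}.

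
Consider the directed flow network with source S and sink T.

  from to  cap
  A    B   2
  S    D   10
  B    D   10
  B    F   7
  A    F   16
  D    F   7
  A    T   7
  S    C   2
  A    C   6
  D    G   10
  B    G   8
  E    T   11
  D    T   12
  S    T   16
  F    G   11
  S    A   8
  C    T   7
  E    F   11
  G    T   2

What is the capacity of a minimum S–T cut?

36

Augment S→T: bottleneck 16, flow now 16.
Augment S→A→T: bottleneck 7, flow now 23.
Augment S→C→T: bottleneck 2, flow now 25.
Augment S→D→T: bottleneck 10, flow now 35.
Augment S→A→C→T: bottleneck 1, flow now 36.
No augmenting path remains; maximum flow = 36.
By max-flow min-cut, the minimum cut capacity equals the max flow.
In the residual graph, reachable from S: {S}.
Min-cut edges: S→A (8), S→C (2), S→D (10), S→T (16); capacity 8 + 2 + 10 + 16 = 36.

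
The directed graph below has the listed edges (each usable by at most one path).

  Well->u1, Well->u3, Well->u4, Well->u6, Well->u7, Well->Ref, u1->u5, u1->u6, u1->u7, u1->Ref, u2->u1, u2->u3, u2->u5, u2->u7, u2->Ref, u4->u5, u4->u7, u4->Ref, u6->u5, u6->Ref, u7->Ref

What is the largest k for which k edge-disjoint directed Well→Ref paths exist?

5

Assign every edge capacity 1; by Menger, the answer equals the max flow.
Path Well→Ref (+1); total 1.
Path Well→u1→Ref (+1); total 2.
Path Well→u4→Ref (+1); total 3.
Path Well→u6→Ref (+1); total 4.
Path Well→u7→Ref (+1); total 5.
No residual Well→Ref path; max flow = 5.
Certifying cut of size 5: {Well→Ref, Well→u1, Well→u4, Well→u6, Well→u7}.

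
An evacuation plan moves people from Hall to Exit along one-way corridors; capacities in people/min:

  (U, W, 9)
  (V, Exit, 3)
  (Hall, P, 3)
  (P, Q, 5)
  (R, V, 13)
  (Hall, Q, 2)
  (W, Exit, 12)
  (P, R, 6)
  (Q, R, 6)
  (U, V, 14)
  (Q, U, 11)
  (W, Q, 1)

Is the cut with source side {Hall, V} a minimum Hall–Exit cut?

Given cut capacity: 3 + 2 + 3 = 8.
Augment Hall→P→R→V→Exit: bottleneck 3, flow now 3.
Augment Hall→Q→U→W→Exit: bottleneck 2, flow now 5.
No augmenting path remains; maximum flow = 5.
In the residual graph, reachable from Hall: {Hall}.
Min-cut edges: Hall→P (3), Hall→Q (2); capacity 3 + 2 = 5.
Cut capacity 8 exceeds the max flow 5, so it is not minimum.

No — its capacity is 8, but the minimum cut has capacity 5.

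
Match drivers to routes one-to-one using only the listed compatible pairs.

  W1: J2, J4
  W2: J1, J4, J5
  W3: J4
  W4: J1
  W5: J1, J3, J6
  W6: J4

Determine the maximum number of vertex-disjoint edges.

5

Unit-capacity flow: source→left, listed edges, right→sink; max matching = max flow.
Augmenting path W1→J2 (+1); matched 1.
Augmenting path W2→J1 (+1); matched 2.
Augmenting path W3→J4 (+1); matched 3.
Augmenting path W5→J3 (+1); matched 4.
Augmenting path W4→J1→W2→J5 (+1); matched 5.
No augmenting path remains; maximum matching = 5.
König certificate: {W1, W2, W4, W5, J4} is a vertex cover of size 5 (every listed pair touches it), so no matching can be larger.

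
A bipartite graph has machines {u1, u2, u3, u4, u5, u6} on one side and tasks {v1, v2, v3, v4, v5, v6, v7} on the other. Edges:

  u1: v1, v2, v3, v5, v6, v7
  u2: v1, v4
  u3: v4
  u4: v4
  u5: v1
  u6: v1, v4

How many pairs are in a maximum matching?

3

Unit-capacity flow: source→left, listed edges, right→sink; max matching = max flow.
Augmenting path u1→v1 (+1); matched 1.
Augmenting path u2→v4 (+1); matched 2.
Augmenting path u5→v1→u1→v2 (+1); matched 3.
No augmenting path remains; maximum matching = 3.
König certificate: {u1, v1, v4} is a vertex cover of size 3 (every listed pair touches it), so no matching can be larger.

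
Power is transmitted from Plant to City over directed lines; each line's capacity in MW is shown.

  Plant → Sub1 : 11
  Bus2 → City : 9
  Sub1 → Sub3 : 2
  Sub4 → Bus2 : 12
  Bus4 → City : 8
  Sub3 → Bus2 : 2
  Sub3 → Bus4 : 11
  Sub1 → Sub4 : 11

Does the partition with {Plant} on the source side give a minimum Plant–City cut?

Yes — it is a minimum cut (capacity 11).

Given cut capacity: 11 = 11.
Augment Plant→Sub1→Sub4→Bus2→City: bottleneck 9, flow now 9.
Augment Plant→Sub1→Sub3→Bus4→City: bottleneck 2, flow now 11.
No augmenting path remains; maximum flow = 11.
Cut capacity 11 equals the max flow, so it is a minimum cut.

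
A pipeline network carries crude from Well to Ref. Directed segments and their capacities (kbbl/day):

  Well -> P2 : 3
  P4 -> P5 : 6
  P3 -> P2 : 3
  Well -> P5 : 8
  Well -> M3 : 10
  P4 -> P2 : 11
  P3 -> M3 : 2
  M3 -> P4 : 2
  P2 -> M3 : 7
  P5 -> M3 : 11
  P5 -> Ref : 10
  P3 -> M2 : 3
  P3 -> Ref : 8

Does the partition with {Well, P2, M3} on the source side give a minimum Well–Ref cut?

Yes — it is a minimum cut (capacity 10).

Given cut capacity: 8 + 2 = 10.
Augment Well→P5→Ref: bottleneck 8, flow now 8.
Augment Well→M3→P4→P5→Ref: bottleneck 2, flow now 10.
No augmenting path remains; maximum flow = 10.
Cut capacity 10 equals the max flow, so it is a minimum cut.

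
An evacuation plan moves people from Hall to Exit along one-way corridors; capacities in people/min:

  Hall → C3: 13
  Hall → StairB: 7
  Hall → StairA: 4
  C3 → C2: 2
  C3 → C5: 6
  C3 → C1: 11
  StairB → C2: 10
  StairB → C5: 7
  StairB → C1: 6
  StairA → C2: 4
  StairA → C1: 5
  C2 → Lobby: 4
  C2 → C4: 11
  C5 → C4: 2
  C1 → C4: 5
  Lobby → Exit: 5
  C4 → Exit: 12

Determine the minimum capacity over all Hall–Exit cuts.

Augment Hall→C3→C2→Lobby→Exit: bottleneck 2, flow now 2.
Augment Hall→C3→C5→C4→Exit: bottleneck 2, flow now 4.
Augment Hall→C3→C1→C4→Exit: bottleneck 5, flow now 9.
Augment Hall→StairB→C2→Lobby→Exit: bottleneck 2, flow now 11.
Augment Hall→StairB→C2→C4→Exit: bottleneck 5, flow now 16.
No augmenting path remains; maximum flow = 16.
By max-flow min-cut, the minimum cut capacity equals the max flow.
In the residual graph, reachable from Hall: {Hall, C3, StairB, StairA, C2, C5, C1, C4}.
Min-cut edges: C2→Lobby (4), C4→Exit (12); capacity 4 + 12 = 16.

16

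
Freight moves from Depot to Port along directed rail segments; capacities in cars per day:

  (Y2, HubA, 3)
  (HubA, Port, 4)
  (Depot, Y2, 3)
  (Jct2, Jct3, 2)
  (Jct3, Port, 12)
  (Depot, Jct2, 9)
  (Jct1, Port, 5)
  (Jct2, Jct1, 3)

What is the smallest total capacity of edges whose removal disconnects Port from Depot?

8

Augment Depot→Jct2→Jct1→Port: bottleneck 3, flow now 3.
Augment Depot→Jct2→Jct3→Port: bottleneck 2, flow now 5.
Augment Depot→Y2→HubA→Port: bottleneck 3, flow now 8.
No augmenting path remains; maximum flow = 8.
By max-flow min-cut, the minimum cut capacity equals the max flow.
In the residual graph, reachable from Depot: {Depot, Jct2}.
Min-cut edges: Depot→Y2 (3), Jct2→Jct1 (3), Jct2→Jct3 (2); capacity 3 + 3 + 2 = 8.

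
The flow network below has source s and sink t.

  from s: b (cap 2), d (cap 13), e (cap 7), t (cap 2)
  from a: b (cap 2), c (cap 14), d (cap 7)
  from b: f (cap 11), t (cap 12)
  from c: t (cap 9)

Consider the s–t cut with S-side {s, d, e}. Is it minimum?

Given cut capacity: 2 + 2 = 4.
Augment s→t: bottleneck 2, flow now 2.
Augment s→b→t: bottleneck 2, flow now 4.
No augmenting path remains; maximum flow = 4.
Cut capacity 4 equals the max flow, so it is a minimum cut.

Yes — it is a minimum cut (capacity 4).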